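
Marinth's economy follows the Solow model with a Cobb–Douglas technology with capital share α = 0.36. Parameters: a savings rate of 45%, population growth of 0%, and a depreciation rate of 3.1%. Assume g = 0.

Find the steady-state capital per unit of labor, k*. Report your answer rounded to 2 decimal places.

k* = 65.37

Steady state requires s·f(k) = (n + δ)·k, i.e. s·k^α = (n + δ)·k.
Rearranging, k^(1−α) = s / (n + δ).
k^0.64 = 0.45 / (0.000 + 0.031) = 0.45 / 0.031 = 14.5161
k* = 14.5161^(1/0.64) ≈ 65.3718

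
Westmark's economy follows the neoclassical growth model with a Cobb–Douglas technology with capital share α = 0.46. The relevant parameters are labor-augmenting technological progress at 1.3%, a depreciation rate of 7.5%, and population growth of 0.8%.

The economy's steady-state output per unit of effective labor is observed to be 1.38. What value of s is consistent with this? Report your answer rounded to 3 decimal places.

At the steady state, Δk = 0, so s·k^α = (n + g + δ)·k.
Since y* = [s/(n + g + δ)]^(α/(1−α)), we have s/(n + g + δ) = (y*)^((1−α)/α) = 1.38^1.1739 = 1.4595.
Therefore s = 1.4595 × (n + g + δ) = 1.4595 × 0.096 = 0.1401.

s ≈ 0.140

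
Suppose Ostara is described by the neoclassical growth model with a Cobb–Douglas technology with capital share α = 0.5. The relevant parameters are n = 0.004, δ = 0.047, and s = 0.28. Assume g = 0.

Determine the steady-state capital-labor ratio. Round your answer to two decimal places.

At the steady state, Δk = 0, so s·k^α = (n + δ)·k.
Dividing both sides by k: k^(1−α) = s / (n + δ).
k^0.5 = 0.28 / (0.004 + 0.047) = 0.28 / 0.051 = 5.4902
k* = 5.4902^(1/0.5) ≈ 30.1423

k* ≈ 30.14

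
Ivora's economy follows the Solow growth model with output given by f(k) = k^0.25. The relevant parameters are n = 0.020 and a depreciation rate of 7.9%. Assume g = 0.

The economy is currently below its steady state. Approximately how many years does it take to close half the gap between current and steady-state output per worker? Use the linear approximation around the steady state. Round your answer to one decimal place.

Near the steady state the convergence rate is λ = (1 − α)(n + δ).
λ = (1 − 0.25) × 0.099 = 0.75 × 0.099 = 0.07425
Half-life = ln 2 / λ = 0.6931 / 0.07425 ≈ 9.33 years

t_½ ≈ 9.3 years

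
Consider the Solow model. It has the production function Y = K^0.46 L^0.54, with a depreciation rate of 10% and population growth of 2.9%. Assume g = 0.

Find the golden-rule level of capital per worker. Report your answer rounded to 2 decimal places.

The golden rule sets f'(k) = n + δ, i.e. α·k^(α−1) = n + δ.
So k^(1−α) = α / (n + δ) = 0.46 / 0.129 = 3.5659.
k_gold = 3.5659^(1/0.54) ≈ 10.5326

k_gold ≈ 10.53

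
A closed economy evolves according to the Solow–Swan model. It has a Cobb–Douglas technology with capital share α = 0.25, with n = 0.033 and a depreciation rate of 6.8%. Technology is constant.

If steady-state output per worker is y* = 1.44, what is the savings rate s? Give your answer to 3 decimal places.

Steady state requires s·f(k) = (n + δ)·k, i.e. s·k^α = (n + δ)·k.
Since y* = [s/(n + δ)]^(α/(1−α)), we have s/(n + δ) = (y*)^((1−α)/α) = 1.44^3 = 2.9860.
Therefore s = 2.9860 × (n + δ) = 2.9860 × 0.101 = 0.3016.

s ≈ 0.302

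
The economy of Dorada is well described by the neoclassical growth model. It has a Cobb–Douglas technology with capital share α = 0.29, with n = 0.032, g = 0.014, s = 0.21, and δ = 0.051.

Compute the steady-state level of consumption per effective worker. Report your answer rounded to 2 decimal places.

c* ≈ 1.08

At the steady state, Δk = 0, so s·k^α = (n + g + δ)·k.
Rearranging, k^(1−α) = s / (n + g + δ).
k^0.71 = 0.21 / (0.032 + 0.014 + 0.051) = 0.21 / 0.097 = 2.1649
k* = 2.1649^(1/0.71) ≈ 2.9679
y* = (k*)^α = 2.9679^0.29 ≈ 1.3709
c* = (1 − s)·y* = (1 − 0.21) × 1.3709 ≈ 1.0830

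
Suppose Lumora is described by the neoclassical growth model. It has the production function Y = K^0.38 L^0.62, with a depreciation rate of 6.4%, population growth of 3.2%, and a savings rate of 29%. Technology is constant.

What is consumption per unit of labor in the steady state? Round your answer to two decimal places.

Steady state requires s·f(k) = (n + δ)·k, i.e. s·k^α = (n + δ)·k.
Dividing both sides by k: k^(1−α) = s / (n + δ).
k^0.62 = 0.29 / (0.032 + 0.064) = 0.29 / 0.096 = 3.0208
k* = 3.0208^(1/0.62) ≈ 5.9483
y* = (k*)^α = 5.9483^0.38 ≈ 1.9691
c* = (1 − s)·y* = (1 − 0.29) × 1.9691 ≈ 1.3981

c* ≈ 1.40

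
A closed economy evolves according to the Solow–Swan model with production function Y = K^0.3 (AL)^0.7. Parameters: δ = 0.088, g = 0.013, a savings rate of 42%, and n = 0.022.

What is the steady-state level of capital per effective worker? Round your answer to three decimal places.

In steady state, investment equals break-even investment: s·k^α = (n + g + δ)·k.
Dividing both sides by k: k^(1−α) = s / (n + g + δ).
k^0.7 = 0.42 / (0.022 + 0.013 + 0.088) = 0.42 / 0.123 = 3.4146
k* = 3.4146^(1/0.7) ≈ 5.7798

k* ≈ 5.780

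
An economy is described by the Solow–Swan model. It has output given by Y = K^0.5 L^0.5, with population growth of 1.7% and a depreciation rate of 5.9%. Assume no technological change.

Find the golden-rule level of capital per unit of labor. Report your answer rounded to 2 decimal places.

k_gold ≈ 43.28

The golden rule sets f'(k) = n + δ, i.e. α·k^(α−1) = n + δ.
So k^(1−α) = α / (n + δ) = 0.5 / 0.076 = 6.5789.
k_gold = 6.5789^(1/0.5) ≈ 43.2819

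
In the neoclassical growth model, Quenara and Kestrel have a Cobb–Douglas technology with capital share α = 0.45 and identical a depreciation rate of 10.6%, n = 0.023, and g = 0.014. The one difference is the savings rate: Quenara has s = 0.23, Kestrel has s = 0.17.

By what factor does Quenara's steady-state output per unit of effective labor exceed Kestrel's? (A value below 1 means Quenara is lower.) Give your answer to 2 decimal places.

Steady-state y* = [s/(n + g + δ)]^(α/(1−α)), so the ratio is [ (s_Q/(n + g + δ)_Q) / (s_K/(n + g + δ)_K) ]^0.8182.
s_Q/(n + g + δ)_Q = 0.23/0.143 = 1.6084; s_K/(n + g + δ)_K = 0.17/0.143 = 1.1888.
Ratio = (1.6084/1.1888)^0.8182 = 1.3530^0.8182 ≈ 1.2806

ratio ≈ 1.28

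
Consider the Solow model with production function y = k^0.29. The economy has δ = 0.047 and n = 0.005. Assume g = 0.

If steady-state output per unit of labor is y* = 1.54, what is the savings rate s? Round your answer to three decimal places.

s ≈ 0.150

In steady state, investment equals break-even investment: s·k^α = (n + δ)·k.
Since y* = [s/(n + δ)]^(α/(1−α)), we have s/(n + δ) = (y*)^((1−α)/α) = 1.54^2.4483 = 2.8781.
Therefore s = 2.8781 × (n + δ) = 2.8781 × 0.052 = 0.1497.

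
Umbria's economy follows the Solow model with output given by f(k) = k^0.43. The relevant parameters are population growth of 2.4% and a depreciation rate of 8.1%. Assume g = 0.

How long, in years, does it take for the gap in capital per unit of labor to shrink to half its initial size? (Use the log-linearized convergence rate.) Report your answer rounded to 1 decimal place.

half-life ≈ 11.6 years

Near the steady state the convergence rate is λ = (1 − α)(n + δ).
λ = (1 − 0.43) × 0.105 = 0.57 × 0.105 = 0.05985
Half-life = ln 2 / λ = 0.6931 / 0.05985 ≈ 11.58 years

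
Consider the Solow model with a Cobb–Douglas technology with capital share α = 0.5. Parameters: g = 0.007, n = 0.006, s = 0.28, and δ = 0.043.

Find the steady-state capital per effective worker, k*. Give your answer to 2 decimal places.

Steady state requires s·f(k) = (n + g + δ)·k, i.e. s·k^α = (n + g + δ)·k.
Rearranging, k^(1−α) = s / (n + g + δ).
k^0.5 = 0.28 / (0.006 + 0.007 + 0.043) = 0.28 / 0.056 = 5.0000
k* = 5.0000^(1/0.5) ≈ 25.0000

k* = 25.00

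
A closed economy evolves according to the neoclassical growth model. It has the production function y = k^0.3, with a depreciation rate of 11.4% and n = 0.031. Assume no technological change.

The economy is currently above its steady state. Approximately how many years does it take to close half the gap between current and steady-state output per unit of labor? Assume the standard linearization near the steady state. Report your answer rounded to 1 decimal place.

Near the steady state the convergence rate is λ = (1 − α)(n + δ).
λ = (1 − 0.3) × 0.145 = 0.7 × 0.145 = 0.1015
Half-life = ln 2 / λ = 0.6931 / 0.1015 ≈ 6.83 years

half-life ≈ 6.8 years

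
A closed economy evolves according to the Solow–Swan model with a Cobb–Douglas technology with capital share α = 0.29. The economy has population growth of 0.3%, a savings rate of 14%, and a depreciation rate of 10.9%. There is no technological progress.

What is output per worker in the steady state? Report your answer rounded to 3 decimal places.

y* ≈ 1.095

Steady state requires s·f(k) = (n + δ)·k, i.e. s·k^α = (n + δ)·k.
Rearranging, k^(1−α) = s / (n + δ).
k^0.71 = 0.14 / (0.003 + 0.109) = 0.14 / 0.112 = 1.2500
k* = 1.2500^(1/0.71) ≈ 1.3693
y* = (k*)^α = 1.3693^0.29 ≈ 1.0954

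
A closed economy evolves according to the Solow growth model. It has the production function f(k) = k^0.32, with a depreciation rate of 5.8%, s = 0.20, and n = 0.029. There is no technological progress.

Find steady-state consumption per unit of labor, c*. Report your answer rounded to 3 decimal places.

c* ≈ 1.184

In steady state, investment equals break-even investment: s·k^α = (n + δ)·k.
Dividing both sides by k: k^(1−α) = s / (n + δ).
k^0.68 = 0.20 / (0.029 + 0.058) = 0.20 / 0.087 = 2.2989
k* = 2.2989^(1/0.68) ≈ 3.4013
y* = (k*)^α = 3.4013^0.32 ≈ 1.4795
c* = (1 − s)·y* = (1 − 0.20) × 1.4795 ≈ 1.1836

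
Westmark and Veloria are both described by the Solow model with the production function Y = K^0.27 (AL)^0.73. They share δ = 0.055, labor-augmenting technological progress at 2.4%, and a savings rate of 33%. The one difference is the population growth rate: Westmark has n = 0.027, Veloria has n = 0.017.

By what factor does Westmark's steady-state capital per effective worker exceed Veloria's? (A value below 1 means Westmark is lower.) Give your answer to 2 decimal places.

Steady-state k* = [s/(n + g + δ)]^(1/(1−α)), so the ratio is [ (s_W/(n + g + δ)_W) / (s_V/(n + g + δ)_V) ]^1.3699.
s_W/(n + g + δ)_W = 0.33/0.106 = 3.1132; s_V/(n + g + δ)_V = 0.33/0.096 = 3.4375.
Ratio = (3.1132/3.4375)^1.3699 = 0.9057^1.3699 ≈ 0.8731

k*_W / k*_V ≈ 0.87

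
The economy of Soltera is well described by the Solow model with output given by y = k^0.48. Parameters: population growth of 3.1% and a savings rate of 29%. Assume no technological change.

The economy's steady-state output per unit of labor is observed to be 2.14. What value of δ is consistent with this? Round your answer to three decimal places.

δ ≈ 0.096

In steady state, investment equals break-even investment: s·k^α = (n + δ)·k.
Since y* = [s/(n + δ)]^(α/(1−α)), we have s/(n + δ) = (y*)^((1−α)/α) = 2.14^1.0833 = 2.2800.
Therefore n + δ = s / 2.2800 = 0.29 / 2.2800 = 0.1272, so δ = 0.1272 − 0.031 = 0.0962.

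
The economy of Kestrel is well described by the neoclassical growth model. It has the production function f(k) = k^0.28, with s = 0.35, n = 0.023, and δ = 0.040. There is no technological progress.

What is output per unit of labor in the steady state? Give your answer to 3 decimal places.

At the steady state, Δk = 0, so s·k^α = (n + δ)·k.
Rearranging, k^(1−α) = s / (n + δ).
k^0.72 = 0.35 / (0.023 + 0.040) = 0.35 / 0.063 = 5.5556
k* = 5.5556^(1/0.72) ≈ 10.8230
y* = (k*)^α = 10.8230^0.28 ≈ 1.9481

y* = 1.948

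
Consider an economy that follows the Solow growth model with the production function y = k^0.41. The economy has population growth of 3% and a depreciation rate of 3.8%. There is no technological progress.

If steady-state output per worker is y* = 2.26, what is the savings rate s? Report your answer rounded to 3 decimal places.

s ≈ 0.220

In steady state, investment equals break-even investment: s·k^α = (n + δ)·k.
Since y* = [s/(n + δ)]^(α/(1−α)), we have s/(n + δ) = (y*)^((1−α)/α) = 2.26^1.439 = 3.2327.
Therefore s = 3.2327 × (n + δ) = 3.2327 × 0.068 = 0.2198.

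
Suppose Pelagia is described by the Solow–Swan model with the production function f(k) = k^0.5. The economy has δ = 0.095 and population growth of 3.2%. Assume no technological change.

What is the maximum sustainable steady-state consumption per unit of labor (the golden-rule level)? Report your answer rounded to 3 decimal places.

At the golden rule, f'(k) = n + δ, so α·k^(α−1) = n + δ and k_gold = (α/(n + δ))^(1/(1−α)).
k_gold = (0.5/0.127)^(1/0.5) = 3.9370^2 ≈ 15.5000
c_gold = f(k_gold) − (n + δ)·k_gold = 3.9370 − 0.127×15.5000 ≈ 1.9685

c_gold ≈ 1.969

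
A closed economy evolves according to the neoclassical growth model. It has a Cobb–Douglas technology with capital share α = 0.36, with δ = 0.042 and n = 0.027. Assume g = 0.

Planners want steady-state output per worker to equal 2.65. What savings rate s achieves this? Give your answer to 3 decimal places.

In steady state, investment equals break-even investment: s·k^α = (n + δ)·k.
Since y* = [s/(n + δ)]^(α/(1−α)), we have s/(n + δ) = (y*)^((1−α)/α) = 2.65^1.7778 = 5.6552.
Therefore s = 5.6552 × (n + δ) = 5.6552 × 0.069 = 0.3902.

s ≈ 0.390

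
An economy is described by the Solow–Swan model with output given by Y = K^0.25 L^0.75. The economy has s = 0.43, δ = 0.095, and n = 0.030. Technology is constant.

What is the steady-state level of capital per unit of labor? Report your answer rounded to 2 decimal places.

k* ≈ 5.19

Steady state requires s·f(k) = (n + δ)·k, i.e. s·k^α = (n + δ)·k.
Dividing both sides by k: k^(1−α) = s / (n + δ).
k^0.75 = 0.43 / (0.030 + 0.095) = 0.43 / 0.125 = 3.4400
k* = 3.4400^(1/0.75) ≈ 5.1929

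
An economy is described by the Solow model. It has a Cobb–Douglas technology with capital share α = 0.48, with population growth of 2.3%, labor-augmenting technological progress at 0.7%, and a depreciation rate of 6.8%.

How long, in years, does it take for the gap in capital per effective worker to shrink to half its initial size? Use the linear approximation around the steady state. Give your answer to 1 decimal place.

Near the steady state the convergence rate is λ = (1 − α)(n + g + δ).
λ = (1 − 0.48) × 0.098 = 0.52 × 0.098 = 0.05096
Half-life = ln 2 / λ = 0.6931 / 0.05096 ≈ 13.60 years

t_½ ≈ 13.6 years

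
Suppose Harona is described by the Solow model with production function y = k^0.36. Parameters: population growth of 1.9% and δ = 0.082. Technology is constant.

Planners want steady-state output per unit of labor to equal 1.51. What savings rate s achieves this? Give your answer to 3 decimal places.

s ≈ 0.210

At the steady state, Δk = 0, so s·k^α = (n + δ)·k.
Since y* = [s/(n + δ)]^(α/(1−α)), we have s/(n + δ) = (y*)^((1−α)/α) = 1.51^1.7778 = 2.0806.
Therefore s = 2.0806 × (n + δ) = 2.0806 × 0.101 = 0.2101.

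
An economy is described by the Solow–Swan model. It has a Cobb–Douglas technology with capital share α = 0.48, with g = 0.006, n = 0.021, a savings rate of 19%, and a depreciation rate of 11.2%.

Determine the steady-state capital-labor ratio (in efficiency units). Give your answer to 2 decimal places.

k* = 1.82

At the steady state, Δk = 0, so s·k^α = (n + g + δ)·k.
Rearranging, k^(1−α) = s / (n + g + δ).
k^0.52 = 0.19 / (0.021 + 0.006 + 0.112) = 0.19 / 0.139 = 1.3669
k* = 1.3669^(1/0.52) ≈ 1.8240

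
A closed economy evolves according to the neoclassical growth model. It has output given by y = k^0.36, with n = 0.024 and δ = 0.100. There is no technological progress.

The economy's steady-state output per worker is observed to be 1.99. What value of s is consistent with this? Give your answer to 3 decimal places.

s ≈ 0.421

At the steady state, Δk = 0, so s·k^α = (n + δ)·k.
Since y* = [s/(n + δ)]^(α/(1−α)), we have s/(n + δ) = (y*)^((1−α)/α) = 1.99^1.7778 = 3.3986.
Therefore s = 3.3986 × (n + δ) = 3.3986 × 0.124 = 0.4214.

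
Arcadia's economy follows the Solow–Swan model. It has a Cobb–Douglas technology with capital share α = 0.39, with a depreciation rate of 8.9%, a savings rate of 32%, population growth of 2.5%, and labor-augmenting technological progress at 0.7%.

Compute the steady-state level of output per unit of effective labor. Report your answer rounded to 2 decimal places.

y* = 1.86

At the steady state, Δk = 0, so s·k^α = (n + g + δ)·k.
Dividing both sides by k: k^(1−α) = s / (n + g + δ).
k^0.61 = 0.32 / (0.025 + 0.007 + 0.089) = 0.32 / 0.121 = 2.6446
k* = 2.6446^(1/0.61) ≈ 4.9249
y* = (k*)^α = 4.9249^0.39 ≈ 1.8622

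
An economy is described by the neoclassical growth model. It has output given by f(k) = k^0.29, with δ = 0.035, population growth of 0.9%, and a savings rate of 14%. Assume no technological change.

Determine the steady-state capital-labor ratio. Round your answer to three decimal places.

k* ≈ 5.105

In steady state, investment equals break-even investment: s·k^α = (n + δ)·k.
Rearranging, k^(1−α) = s / (n + δ).
k^0.71 = 0.14 / (0.009 + 0.035) = 0.14 / 0.044 = 3.1818
k* = 3.1818^(1/0.71) ≈ 5.1049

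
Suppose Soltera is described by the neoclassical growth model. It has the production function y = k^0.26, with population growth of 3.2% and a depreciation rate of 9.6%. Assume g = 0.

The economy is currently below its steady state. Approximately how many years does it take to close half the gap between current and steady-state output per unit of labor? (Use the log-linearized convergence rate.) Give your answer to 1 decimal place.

Near the steady state the convergence rate is λ = (1 − α)(n + δ).
λ = (1 − 0.26) × 0.128 = 0.74 × 0.128 = 0.09472
Half-life = ln 2 / λ = 0.6931 / 0.09472 ≈ 7.32 years

half-life ≈ 7.3 years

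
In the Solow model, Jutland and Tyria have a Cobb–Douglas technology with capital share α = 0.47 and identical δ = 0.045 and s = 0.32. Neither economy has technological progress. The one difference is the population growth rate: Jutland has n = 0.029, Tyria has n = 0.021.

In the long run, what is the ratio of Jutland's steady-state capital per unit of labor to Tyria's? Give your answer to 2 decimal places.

Steady-state k* = [s/(n + δ)]^(1/(1−α)), so the ratio is [ (s_J/(n + δ)_J) / (s_T/(n + δ)_T) ]^1.8868.
s_J/(n + δ)_J = 0.32/0.074 = 4.3243; s_T/(n + δ)_T = 0.32/0.066 = 4.8485.
Ratio = (4.3243/4.8485)^1.8868 = 0.8919^1.8868 ≈ 0.8059

k*_J / k*_T ≈ 0.81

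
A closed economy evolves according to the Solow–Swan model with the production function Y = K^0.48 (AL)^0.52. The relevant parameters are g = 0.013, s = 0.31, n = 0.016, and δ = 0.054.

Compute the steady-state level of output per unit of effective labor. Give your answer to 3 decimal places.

y* ≈ 3.375

Steady state requires s·f(k) = (n + g + δ)·k, i.e. s·k^α = (n + g + δ)·k.
Dividing both sides by k: k^(1−α) = s / (n + g + δ).
k^0.52 = 0.31 / (0.016 + 0.013 + 0.054) = 0.31 / 0.083 = 3.7349
k* = 3.7349^(1/0.52) ≈ 12.6048
y* = (k*)^α = 12.6048^0.48 ≈ 3.3749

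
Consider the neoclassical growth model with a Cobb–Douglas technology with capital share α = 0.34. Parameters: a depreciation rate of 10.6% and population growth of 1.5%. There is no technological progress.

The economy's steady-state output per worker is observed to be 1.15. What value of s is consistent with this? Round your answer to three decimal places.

s ≈ 0.159

In steady state, investment equals break-even investment: s·k^α = (n + δ)·k.
Since y* = [s/(n + δ)]^(α/(1−α)), we have s/(n + δ) = (y*)^((1−α)/α) = 1.15^1.9412 = 1.3117.
Therefore s = 1.3117 × (n + δ) = 1.3117 × 0.121 = 0.1587.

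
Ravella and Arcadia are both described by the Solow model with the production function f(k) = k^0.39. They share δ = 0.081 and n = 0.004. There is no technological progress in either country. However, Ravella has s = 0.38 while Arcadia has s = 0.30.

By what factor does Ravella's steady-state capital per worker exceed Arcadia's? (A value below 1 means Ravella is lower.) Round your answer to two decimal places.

ratio ≈ 1.47

Steady-state k* = [s/(n + δ)]^(1/(1−α)), so the ratio is [ (s_R/(n + δ)_R) / (s_A/(n + δ)_A) ]^1.6393.
s_R/(n + δ)_R = 0.38/0.085 = 4.4706; s_A/(n + δ)_A = 0.30/0.085 = 3.5294.
Ratio = (4.4706/3.5294)^1.6393 = 1.2667^1.6393 ≈ 1.4734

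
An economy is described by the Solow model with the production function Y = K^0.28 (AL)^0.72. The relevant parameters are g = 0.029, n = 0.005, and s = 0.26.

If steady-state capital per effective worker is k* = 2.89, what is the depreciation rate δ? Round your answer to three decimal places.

δ ≈ 0.087

At the steady state, Δk = 0, so s·k^α = (n + g + δ)·k.
So s / (n + g + δ) = (k*)^(1−α) = 2.89^0.72 = 2.1471.
Therefore n + g + δ = s / 2.1471 = 0.26 / 2.1471 = 0.1211, so δ = 0.1211 − 0.034 = 0.0871.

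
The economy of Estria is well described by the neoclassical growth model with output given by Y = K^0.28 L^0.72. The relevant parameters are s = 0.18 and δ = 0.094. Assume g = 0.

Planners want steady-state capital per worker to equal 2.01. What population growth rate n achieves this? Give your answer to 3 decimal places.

At the steady state, Δk = 0, so s·k^α = (n + δ)·k.
So s / (n + δ) = (k*)^(1−α) = 2.01^0.72 = 1.6531.
Therefore n + δ = s / 1.6531 = 0.18 / 1.6531 = 0.1089, so n = 0.1089 − 0.094 = 0.0149.

n ≈ 0.015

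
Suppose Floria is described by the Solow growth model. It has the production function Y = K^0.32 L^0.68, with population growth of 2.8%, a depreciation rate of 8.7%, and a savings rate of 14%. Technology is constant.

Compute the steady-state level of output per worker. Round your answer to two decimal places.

At the steady state, Δk = 0, so s·k^α = (n + δ)·k.
Dividing both sides by k: k^(1−α) = s / (n + δ).
k^0.68 = 0.14 / (0.028 + 0.087) = 0.14 / 0.115 = 1.2174
k* = 1.2174^(1/0.68) ≈ 1.3355
y* = (k*)^α = 1.3355^0.32 ≈ 1.0970

y* = 1.10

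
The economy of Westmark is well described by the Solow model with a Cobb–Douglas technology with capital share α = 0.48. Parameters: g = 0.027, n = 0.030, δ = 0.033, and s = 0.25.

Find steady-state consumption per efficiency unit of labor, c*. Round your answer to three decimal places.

Steady state requires s·f(k) = (n + g + δ)·k, i.e. s·k^α = (n + g + δ)·k.
Dividing both sides by k: k^(1−α) = s / (n + g + δ).
k^0.52 = 0.25 / (0.030 + 0.027 + 0.033) = 0.25 / 0.090 = 2.7778
k* = 2.7778^(1/0.52) ≈ 7.1330
y* = (k*)^α = 7.1330^0.48 ≈ 2.5679
c* = (1 − s)·y* = (1 − 0.25) × 2.5679 ≈ 1.9259

c* ≈ 1.926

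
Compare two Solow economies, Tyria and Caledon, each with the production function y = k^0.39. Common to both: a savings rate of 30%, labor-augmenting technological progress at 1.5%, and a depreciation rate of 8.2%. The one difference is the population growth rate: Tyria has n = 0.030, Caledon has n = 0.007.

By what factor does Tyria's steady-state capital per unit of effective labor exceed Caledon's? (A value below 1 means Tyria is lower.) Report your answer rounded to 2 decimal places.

ratio ≈ 0.72

Steady-state k* = [s/(n + g + δ)]^(1/(1−α)), so the ratio is [ (s_T/(n + g + δ)_T) / (s_C/(n + g + δ)_C) ]^1.6393.
s_T/(n + g + δ)_T = 0.30/0.127 = 2.3622; s_C/(n + g + δ)_C = 0.30/0.104 = 2.8846.
Ratio = (2.3622/2.8846)^1.6393 = 0.8189^1.6393 ≈ 0.7207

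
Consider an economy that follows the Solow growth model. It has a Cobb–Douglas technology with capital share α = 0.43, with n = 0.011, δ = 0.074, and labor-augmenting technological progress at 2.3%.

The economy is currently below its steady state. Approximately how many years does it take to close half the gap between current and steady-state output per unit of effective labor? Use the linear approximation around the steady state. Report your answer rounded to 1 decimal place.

Near the steady state the convergence rate is λ = (1 − α)(n + g + δ).
λ = (1 − 0.43) × 0.108 = 0.57 × 0.108 = 0.06156
Half-life = ln 2 / λ = 0.6931 / 0.06156 ≈ 11.26 years

t_½ ≈ 11.3 years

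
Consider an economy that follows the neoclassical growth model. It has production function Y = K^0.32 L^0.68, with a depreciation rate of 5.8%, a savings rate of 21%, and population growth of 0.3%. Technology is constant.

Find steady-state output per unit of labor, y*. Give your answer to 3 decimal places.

y* = 1.789

Steady state requires s·f(k) = (n + δ)·k, i.e. s·k^α = (n + δ)·k.
Rearranging, k^(1−α) = s / (n + δ).
k^0.68 = 0.21 / (0.003 + 0.058) = 0.21 / 0.061 = 3.4426
k* = 3.4426^(1/0.68) ≈ 6.1594
y* = (k*)^α = 6.1594^0.32 ≈ 1.7892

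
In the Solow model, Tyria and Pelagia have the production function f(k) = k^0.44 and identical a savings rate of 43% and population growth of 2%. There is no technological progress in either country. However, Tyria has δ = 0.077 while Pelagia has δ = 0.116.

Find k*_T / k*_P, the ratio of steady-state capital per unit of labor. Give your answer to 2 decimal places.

Steady-state k* = [s/(n + δ)]^(1/(1−α)), so the ratio is [ (s_T/(n + δ)_T) / (s_P/(n + δ)_P) ]^1.7857.
s_T/(n + δ)_T = 0.43/0.097 = 4.4330; s_P/(n + δ)_P = 0.43/0.136 = 3.1618.
Ratio = (4.4330/3.1618)^1.7857 = 1.4020^1.7857 ≈ 1.8283

ratio ≈ 1.83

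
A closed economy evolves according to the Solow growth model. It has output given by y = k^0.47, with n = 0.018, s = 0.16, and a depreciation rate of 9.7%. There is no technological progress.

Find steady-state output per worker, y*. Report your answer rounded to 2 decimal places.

Steady state requires s·f(k) = (n + δ)·k, i.e. s·k^α = (n + δ)·k.
Dividing both sides by k: k^(1−α) = s / (n + δ).
k^0.53 = 0.16 / (0.018 + 0.097) = 0.16 / 0.115 = 1.3913
k* = 1.3913^(1/0.53) ≈ 1.8647
y* = (k*)^α = 1.8647^0.47 ≈ 1.3403

y* ≈ 1.34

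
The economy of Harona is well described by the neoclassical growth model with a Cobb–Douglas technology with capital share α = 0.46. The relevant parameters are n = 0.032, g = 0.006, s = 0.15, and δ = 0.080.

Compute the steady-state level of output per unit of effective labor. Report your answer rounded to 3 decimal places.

Steady state requires s·f(k) = (n + g + δ)·k, i.e. s·k^α = (n + g + δ)·k.
Rearranging, k^(1−α) = s / (n + g + δ).
k^0.54 = 0.15 / (0.032 + 0.006 + 0.080) = 0.15 / 0.118 = 1.2712
k* = 1.2712^(1/0.54) ≈ 1.5595
y* = (k*)^α = 1.5595^0.46 ≈ 1.2268

y* = 1.227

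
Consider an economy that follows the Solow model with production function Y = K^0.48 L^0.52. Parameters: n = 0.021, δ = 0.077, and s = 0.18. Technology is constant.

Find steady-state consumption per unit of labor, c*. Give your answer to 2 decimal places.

Steady state requires s·f(k) = (n + δ)·k, i.e. s·k^α = (n + δ)·k.
Rearranging, k^(1−α) = s / (n + δ).
k^0.52 = 0.18 / (0.021 + 0.077) = 0.18 / 0.098 = 1.8367
k* = 1.8367^(1/0.52) ≈ 3.2193
y* = (k*)^α = 3.2193^0.48 ≈ 1.7528
c* = (1 − s)·y* = (1 − 0.18) × 1.7528 ≈ 1.4373

c* = 1.44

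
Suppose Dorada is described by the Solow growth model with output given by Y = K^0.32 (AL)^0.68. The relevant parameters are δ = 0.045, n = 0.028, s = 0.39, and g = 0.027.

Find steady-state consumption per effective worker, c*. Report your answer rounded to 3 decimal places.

In steady state, investment equals break-even investment: s·k^α = (n + g + δ)·k.
Rearranging, k^(1−α) = s / (n + g + δ).
k^0.68 = 0.39 / (0.028 + 0.027 + 0.045) = 0.39 / 0.100 = 3.9000
k* = 3.9000^(1/0.68) ≈ 7.3997
y* = (k*)^α = 7.3997^0.32 ≈ 1.8974
c* = (1 − s)·y* = (1 − 0.39) × 1.8974 ≈ 1.1574

c* ≈ 1.157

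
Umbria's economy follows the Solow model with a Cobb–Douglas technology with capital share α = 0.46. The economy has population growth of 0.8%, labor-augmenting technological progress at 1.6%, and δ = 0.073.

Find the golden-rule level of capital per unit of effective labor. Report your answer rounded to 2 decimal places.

The golden rule sets f'(k) = n + g + δ, i.e. α·k^(α−1) = n + g + δ.
So k^(1−α) = α / (n + g + δ) = 0.46 / 0.097 = 4.7423.
k_gold = 4.7423^(1/0.54) ≈ 17.8579

k_gold ≈ 17.86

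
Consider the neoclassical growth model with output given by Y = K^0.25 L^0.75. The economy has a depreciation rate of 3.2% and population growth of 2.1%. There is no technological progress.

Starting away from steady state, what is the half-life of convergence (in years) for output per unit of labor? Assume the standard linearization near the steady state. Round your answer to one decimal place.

Near the steady state the convergence rate is λ = (1 − α)(n + δ).
λ = (1 − 0.25) × 0.053 = 0.75 × 0.053 = 0.03975
Half-life = ln 2 / λ = 0.6931 / 0.03975 ≈ 17.44 years

t_½ ≈ 17.4 years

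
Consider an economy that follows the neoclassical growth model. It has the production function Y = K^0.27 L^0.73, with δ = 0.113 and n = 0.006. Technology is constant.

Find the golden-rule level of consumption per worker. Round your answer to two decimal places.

At the golden rule, f'(k) = n + δ, so α·k^(α−1) = n + δ and k_gold = (α/(n + δ))^(1/(1−α)).
k_gold = (0.27/0.119)^(1/0.73) = 2.2689^1.3699 ≈ 3.0721
c_gold = f(k_gold) − (n + δ)·k_gold = 1.3540 − 0.119×3.0721 ≈ 0.9884

c_gold ≈ 0.99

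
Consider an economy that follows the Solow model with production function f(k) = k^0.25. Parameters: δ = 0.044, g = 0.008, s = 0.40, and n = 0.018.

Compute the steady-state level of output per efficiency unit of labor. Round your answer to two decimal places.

y* ≈ 1.79

In steady state, investment equals break-even investment: s·k^α = (n + g + δ)·k.
Dividing both sides by k: k^(1−α) = s / (n + g + δ).
k^0.75 = 0.40 / (0.018 + 0.008 + 0.044) = 0.40 / 0.070 = 5.7143
k* = 5.7143^(1/0.75) ≈ 10.2161
y* = (k*)^α = 10.2161^0.25 ≈ 1.7878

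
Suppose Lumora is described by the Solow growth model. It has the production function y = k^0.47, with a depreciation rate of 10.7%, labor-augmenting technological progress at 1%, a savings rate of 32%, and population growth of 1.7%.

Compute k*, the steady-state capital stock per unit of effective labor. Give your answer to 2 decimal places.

Steady state requires s·f(k) = (n + g + δ)·k, i.e. s·k^α = (n + g + δ)·k.
Rearranging, k^(1−α) = s / (n + g + δ).
k^0.53 = 0.32 / (0.017 + 0.010 + 0.107) = 0.32 / 0.134 = 2.3881
k* = 2.3881^(1/0.53) ≈ 5.1678

k* ≈ 5.17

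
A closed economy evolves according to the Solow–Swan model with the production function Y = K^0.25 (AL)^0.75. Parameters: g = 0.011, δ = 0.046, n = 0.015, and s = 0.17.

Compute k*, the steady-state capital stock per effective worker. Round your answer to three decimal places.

k* ≈ 3.144

Steady state requires s·f(k) = (n + g + δ)·k, i.e. s·k^α = (n + g + δ)·k.
Dividing both sides by k: k^(1−α) = s / (n + g + δ).
k^0.75 = 0.17 / (0.015 + 0.011 + 0.046) = 0.17 / 0.072 = 2.3611
k* = 2.3611^(1/0.75) ≈ 3.1440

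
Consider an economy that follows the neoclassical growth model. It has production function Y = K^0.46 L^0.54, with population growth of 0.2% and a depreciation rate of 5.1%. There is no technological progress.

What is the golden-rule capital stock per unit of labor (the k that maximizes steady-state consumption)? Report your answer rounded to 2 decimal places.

The golden rule sets f'(k) = n + δ, i.e. α·k^(α−1) = n + δ.
So k^(1−α) = α / (n + δ) = 0.46 / 0.053 = 8.6792.
k_gold = 8.6792^(1/0.54) ≈ 54.6922

k_gold ≈ 54.69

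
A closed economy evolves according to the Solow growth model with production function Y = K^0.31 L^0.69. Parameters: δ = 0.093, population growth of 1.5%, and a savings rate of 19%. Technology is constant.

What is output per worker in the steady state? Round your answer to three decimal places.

In steady state, investment equals break-even investment: s·k^α = (n + δ)·k.
Dividing both sides by k: k^(1−α) = s / (n + δ).
k^0.69 = 0.19 / (0.015 + 0.093) = 0.19 / 0.108 = 1.7593
k* = 1.7593^(1/0.69) ≈ 2.2676
y* = (k*)^α = 2.2676^0.31 ≈ 1.2889

y* ≈ 1.289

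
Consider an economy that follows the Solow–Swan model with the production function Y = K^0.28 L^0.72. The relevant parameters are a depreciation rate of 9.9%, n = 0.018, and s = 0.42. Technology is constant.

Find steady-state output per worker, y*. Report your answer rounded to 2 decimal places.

y* ≈ 1.64

Steady state requires s·f(k) = (n + δ)·k, i.e. s·k^α = (n + δ)·k.
Rearranging, k^(1−α) = s / (n + δ).
k^0.72 = 0.42 / (0.018 + 0.099) = 0.42 / 0.117 = 3.5897
k* = 3.5897^(1/0.72) ≈ 5.9008
y* = (k*)^α = 5.9008^0.28 ≈ 1.6438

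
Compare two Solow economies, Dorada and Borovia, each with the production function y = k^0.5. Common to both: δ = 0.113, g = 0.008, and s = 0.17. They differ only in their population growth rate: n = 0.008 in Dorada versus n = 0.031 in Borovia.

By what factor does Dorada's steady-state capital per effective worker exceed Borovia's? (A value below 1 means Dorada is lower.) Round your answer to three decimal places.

Steady-state k* = [s/(n + g + δ)]^(1/(1−α)), so the ratio is [ (s_D/(n + g + δ)_D) / (s_B/(n + g + δ)_B) ]^2.
s_D/(n + g + δ)_D = 0.17/0.129 = 1.3178; s_B/(n + g + δ)_B = 0.17/0.152 = 1.1184.
Ratio = (1.3178/1.1184)^2 = 1.1783^2 ≈ 1.3884

k*_D / k*_B ≈ 1.388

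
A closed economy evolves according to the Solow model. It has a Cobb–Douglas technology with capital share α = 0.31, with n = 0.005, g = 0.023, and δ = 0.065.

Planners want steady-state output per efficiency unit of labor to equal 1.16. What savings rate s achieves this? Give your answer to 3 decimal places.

s ≈ 0.129

Steady state requires s·f(k) = (n + g + δ)·k, i.e. s·k^α = (n + g + δ)·k.
Since y* = [s/(n + g + δ)]^(α/(1−α)), we have s/(n + g + δ) = (y*)^((1−α)/α) = 1.16^2.2258 = 1.3915.
Therefore s = 1.3915 × (n + g + δ) = 1.3915 × 0.093 = 0.1294.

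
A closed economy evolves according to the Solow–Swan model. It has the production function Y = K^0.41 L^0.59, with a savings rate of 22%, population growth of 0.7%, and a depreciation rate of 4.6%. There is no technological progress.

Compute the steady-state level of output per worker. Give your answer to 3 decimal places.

Steady state requires s·f(k) = (n + δ)·k, i.e. s·k^α = (n + δ)·k.
Rearranging, k^(1−α) = s / (n + δ).
k^0.59 = 0.22 / (0.007 + 0.046) = 0.22 / 0.053 = 4.1509
k* = 4.1509^(1/0.59) ≈ 11.1609
y* = (k*)^α = 11.1609^0.41 ≈ 2.6888

y* = 2.689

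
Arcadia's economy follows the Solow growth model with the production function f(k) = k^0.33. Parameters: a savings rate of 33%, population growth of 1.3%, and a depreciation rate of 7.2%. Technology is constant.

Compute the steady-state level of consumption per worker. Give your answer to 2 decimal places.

c* = 1.31

Steady state requires s·f(k) = (n + δ)·k, i.e. s·k^α = (n + δ)·k.
Rearranging, k^(1−α) = s / (n + δ).
k^0.67 = 0.33 / (0.013 + 0.072) = 0.33 / 0.085 = 3.8824
k* = 3.8824^(1/0.67) ≈ 7.5728
y* = (k*)^α = 7.5728^0.33 ≈ 1.9505
c* = (1 − s)·y* = (1 − 0.33) × 1.9505 ≈ 1.3068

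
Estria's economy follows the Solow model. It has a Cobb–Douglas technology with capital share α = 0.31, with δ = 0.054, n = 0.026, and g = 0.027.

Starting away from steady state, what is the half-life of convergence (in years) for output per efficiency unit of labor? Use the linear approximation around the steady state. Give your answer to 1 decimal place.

about 9.4 years

Near the steady state the convergence rate is λ = (1 − α)(n + g + δ).
λ = (1 − 0.31) × 0.107 = 0.69 × 0.107 = 0.07383
Half-life = ln 2 / λ = 0.6931 / 0.07383 ≈ 9.39 years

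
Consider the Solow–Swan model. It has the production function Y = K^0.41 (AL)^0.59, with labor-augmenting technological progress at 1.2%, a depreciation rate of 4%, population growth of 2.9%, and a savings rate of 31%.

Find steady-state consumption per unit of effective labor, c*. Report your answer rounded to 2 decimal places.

In steady state, investment equals break-even investment: s·k^α = (n + g + δ)·k.
Dividing both sides by k: k^(1−α) = s / (n + g + δ).
k^0.59 = 0.31 / (0.029 + 0.012 + 0.040) = 0.31 / 0.081 = 3.8272
k* = 3.8272^(1/0.59) ≈ 9.7260
y* = (k*)^α = 9.7260^0.41 ≈ 2.5413
c* = (1 − s)·y* = (1 − 0.31) × 2.5413 ≈ 1.7535

c* ≈ 1.75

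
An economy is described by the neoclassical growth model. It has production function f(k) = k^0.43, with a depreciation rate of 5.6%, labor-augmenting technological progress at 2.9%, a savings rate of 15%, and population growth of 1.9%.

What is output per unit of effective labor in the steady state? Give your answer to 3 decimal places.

y* = 1.318

Steady state requires s·f(k) = (n + g + δ)·k, i.e. s·k^α = (n + g + δ)·k.
Dividing both sides by k: k^(1−α) = s / (n + g + δ).
k^0.57 = 0.15 / (0.019 + 0.029 + 0.056) = 0.15 / 0.104 = 1.4423
k* = 1.4423^(1/0.57) ≈ 1.9013
y* = (k*)^α = 1.9013^0.43 ≈ 1.3182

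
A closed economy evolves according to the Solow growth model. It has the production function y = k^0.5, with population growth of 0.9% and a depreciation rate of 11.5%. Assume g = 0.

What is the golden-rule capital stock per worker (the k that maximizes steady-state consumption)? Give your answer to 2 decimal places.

The golden rule sets f'(k) = n + δ, i.e. α·k^(α−1) = n + δ.
So k^(1−α) = α / (n + δ) = 0.5 / 0.124 = 4.0323.
k_gold = 4.0323^(1/0.5) ≈ 16.2594

k_gold ≈ 16.26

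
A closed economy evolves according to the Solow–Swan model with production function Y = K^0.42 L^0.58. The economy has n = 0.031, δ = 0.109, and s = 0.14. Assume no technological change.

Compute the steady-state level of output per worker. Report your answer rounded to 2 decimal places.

In steady state, investment equals break-even investment: s·k^α = (n + δ)·k.
Dividing both sides by k: k^(1−α) = s / (n + δ).
k^0.58 = 0.14 / (0.031 + 0.109) = 0.14 / 0.140 = 1.0000
k* = 1.0000^(1/0.58) ≈ 1.0000
y* = (k*)^α = 1.0000^0.42 ≈ 1.0000

y* = 1.00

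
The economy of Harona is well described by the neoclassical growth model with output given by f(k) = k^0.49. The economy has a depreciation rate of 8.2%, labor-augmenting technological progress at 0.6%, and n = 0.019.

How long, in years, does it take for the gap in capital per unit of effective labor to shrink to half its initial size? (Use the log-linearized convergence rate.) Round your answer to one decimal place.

Near the steady state the convergence rate is λ = (1 − α)(n + g + δ).
λ = (1 − 0.49) × 0.107 = 0.51 × 0.107 = 0.05457
Half-life = ln 2 / λ = 0.6931 / 0.05457 ≈ 12.70 years

about 12.7 years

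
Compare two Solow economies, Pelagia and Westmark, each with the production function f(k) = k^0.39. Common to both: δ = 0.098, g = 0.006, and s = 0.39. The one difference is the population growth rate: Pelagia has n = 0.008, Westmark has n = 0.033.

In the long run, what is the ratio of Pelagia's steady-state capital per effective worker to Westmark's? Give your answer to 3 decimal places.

Steady-state k* = [s/(n + g + δ)]^(1/(1−α)), so the ratio is [ (s_P/(n + g + δ)_P) / (s_W/(n + g + δ)_W) ]^1.6393.
s_P/(n + g + δ)_P = 0.39/0.112 = 3.4821; s_W/(n + g + δ)_W = 0.39/0.137 = 2.8467.
Ratio = (3.4821/2.8467)^1.6393 = 1.2232^1.6393 ≈ 1.3913

k*_P / k*_W ≈ 1.391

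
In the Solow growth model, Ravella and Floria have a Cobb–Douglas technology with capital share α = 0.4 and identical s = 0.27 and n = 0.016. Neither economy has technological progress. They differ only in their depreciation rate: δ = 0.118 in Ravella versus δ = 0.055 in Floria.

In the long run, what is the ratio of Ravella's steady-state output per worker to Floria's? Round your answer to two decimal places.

Steady-state y* = [s/(n + δ)]^(α/(1−α)), so the ratio is [ (s_R/(n + δ)_R) / (s_F/(n + δ)_F) ]^0.6667.
s_R/(n + δ)_R = 0.27/0.134 = 2.0149; s_F/(n + δ)_F = 0.27/0.071 = 3.8028.
Ratio = (2.0149/3.8028)^0.6667 = 0.5298^0.6667 ≈ 0.6547

y*_R / y*_F ≈ 0.65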